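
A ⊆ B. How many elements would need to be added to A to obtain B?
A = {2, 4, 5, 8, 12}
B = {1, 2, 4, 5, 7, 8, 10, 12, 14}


Set A = {2, 4, 5, 8, 12}, |A| = 5
Set B = {1, 2, 4, 5, 7, 8, 10, 12, 14}, |B| = 9
Since A ⊆ B: B \ A = {1, 7, 10, 14}
|B| - |A| = 9 - 5 = 4

4


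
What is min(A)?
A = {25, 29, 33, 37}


Set A = {25, 29, 33, 37}
Elements in ascending order: 25, 29, 33, 37
The smallest element is 25.

25


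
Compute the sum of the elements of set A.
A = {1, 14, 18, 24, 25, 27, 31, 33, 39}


Set A = {1, 14, 18, 24, 25, 27, 31, 33, 39}
Sum = 1 + 14 + 18 + 24 + 25 + 27 + 31 + 33 + 39 = 212

212


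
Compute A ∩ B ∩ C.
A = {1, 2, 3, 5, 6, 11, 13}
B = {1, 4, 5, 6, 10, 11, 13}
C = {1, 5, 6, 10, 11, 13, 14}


Set A = {1, 2, 3, 5, 6, 11, 13}
Set B = {1, 4, 5, 6, 10, 11, 13}
Set C = {1, 5, 6, 10, 11, 13, 14}
First, A ∩ B = {1, 5, 6, 11, 13}
Then, (A ∩ B) ∩ C = {1, 5, 6, 11, 13}

{1, 5, 6, 11, 13}


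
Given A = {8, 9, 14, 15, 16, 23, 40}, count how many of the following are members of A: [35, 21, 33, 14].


Set A = {8, 9, 14, 15, 16, 23, 40}
Candidates: [35, 21, 33, 14]
Check each candidate:
35 ∉ A, 21 ∉ A, 33 ∉ A, 14 ∈ A
Count of candidates in A: 1

1


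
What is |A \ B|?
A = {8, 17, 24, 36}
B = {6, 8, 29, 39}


Set A = {8, 17, 24, 36}
Set B = {6, 8, 29, 39}
A \ B = {17, 24, 36}
|A \ B| = 3

3


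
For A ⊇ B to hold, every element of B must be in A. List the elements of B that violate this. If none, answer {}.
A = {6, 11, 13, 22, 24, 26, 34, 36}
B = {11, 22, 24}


Set A = {6, 11, 13, 22, 24, 26, 34, 36}
Set B = {11, 22, 24}
Check each element of B against A:
11 ∈ A, 22 ∈ A, 24 ∈ A
Elements of B not in A: {}

{}


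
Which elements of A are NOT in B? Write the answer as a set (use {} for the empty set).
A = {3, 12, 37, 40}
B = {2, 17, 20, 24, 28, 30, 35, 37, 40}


Set A = {3, 12, 37, 40}
Set B = {2, 17, 20, 24, 28, 30, 35, 37, 40}
Check each element of A against B:
3 ∉ B (include), 12 ∉ B (include), 37 ∈ B, 40 ∈ B
Elements of A not in B: {3, 12}

{3, 12}


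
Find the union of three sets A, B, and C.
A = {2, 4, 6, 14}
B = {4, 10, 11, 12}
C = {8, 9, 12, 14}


Set A = {2, 4, 6, 14}
Set B = {4, 10, 11, 12}
Set C = {8, 9, 12, 14}
First, A ∪ B = {2, 4, 6, 10, 11, 12, 14}
Then, (A ∪ B) ∪ C = {2, 4, 6, 8, 9, 10, 11, 12, 14}

{2, 4, 6, 8, 9, 10, 11, 12, 14}


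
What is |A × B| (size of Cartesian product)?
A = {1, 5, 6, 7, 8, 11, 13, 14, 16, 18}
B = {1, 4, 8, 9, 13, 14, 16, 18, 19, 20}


Set A = {1, 5, 6, 7, 8, 11, 13, 14, 16, 18} has 10 elements.
Set B = {1, 4, 8, 9, 13, 14, 16, 18, 19, 20} has 10 elements.
|A × B| = |A| × |B| = 10 × 10 = 100

100


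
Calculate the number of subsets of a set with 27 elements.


The set has 27 elements.
The power set contains all possible subsets.
|P(A)| = 2^|A| = 2^27 = 134217728

134217728


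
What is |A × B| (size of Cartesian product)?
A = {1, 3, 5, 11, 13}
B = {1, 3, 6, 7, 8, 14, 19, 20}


Set A = {1, 3, 5, 11, 13} has 5 elements.
Set B = {1, 3, 6, 7, 8, 14, 19, 20} has 8 elements.
|A × B| = |A| × |B| = 5 × 8 = 40

40


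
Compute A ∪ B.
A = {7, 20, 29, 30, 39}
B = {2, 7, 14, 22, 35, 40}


Set A = {7, 20, 29, 30, 39}
Set B = {2, 7, 14, 22, 35, 40}
A ∪ B includes all elements in either set.
Elements from A: {7, 20, 29, 30, 39}
Elements from B not already included: {2, 14, 22, 35, 40}
A ∪ B = {2, 7, 14, 20, 22, 29, 30, 35, 39, 40}

{2, 7, 14, 20, 22, 29, 30, 35, 39, 40}


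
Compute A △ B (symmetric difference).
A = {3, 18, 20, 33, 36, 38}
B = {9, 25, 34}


Set A = {3, 18, 20, 33, 36, 38}
Set B = {9, 25, 34}
A △ B = (A \ B) ∪ (B \ A)
Elements in A but not B: {3, 18, 20, 33, 36, 38}
Elements in B but not A: {9, 25, 34}
A △ B = {3, 9, 18, 20, 25, 33, 34, 36, 38}

{3, 9, 18, 20, 25, 33, 34, 36, 38}


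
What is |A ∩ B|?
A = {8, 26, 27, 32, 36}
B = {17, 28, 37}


Set A = {8, 26, 27, 32, 36}
Set B = {17, 28, 37}
A ∩ B = {}
|A ∩ B| = 0

0


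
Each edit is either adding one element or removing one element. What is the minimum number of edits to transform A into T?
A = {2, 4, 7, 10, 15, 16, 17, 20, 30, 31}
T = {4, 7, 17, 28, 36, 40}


Set A = {2, 4, 7, 10, 15, 16, 17, 20, 30, 31}
Set T = {4, 7, 17, 28, 36, 40}
Elements to remove from A (in A, not in T): {2, 10, 15, 16, 20, 30, 31} → 7 removals
Elements to add to A (in T, not in A): {28, 36, 40} → 3 additions
Total edits = 7 + 3 = 10

10


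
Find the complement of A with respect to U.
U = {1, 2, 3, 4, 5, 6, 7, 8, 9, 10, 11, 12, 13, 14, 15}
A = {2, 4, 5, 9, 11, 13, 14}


Universal set U = {1, 2, 3, 4, 5, 6, 7, 8, 9, 10, 11, 12, 13, 14, 15}
Set A = {2, 4, 5, 9, 11, 13, 14}
A' = U \ A = elements in U but not in A
Checking each element of U:
1 (not in A, include), 2 (in A, exclude), 3 (not in A, include), 4 (in A, exclude), 5 (in A, exclude), 6 (not in A, include), 7 (not in A, include), 8 (not in A, include), 9 (in A, exclude), 10 (not in A, include), 11 (in A, exclude), 12 (not in A, include), 13 (in A, exclude), 14 (in A, exclude), 15 (not in A, include)
A' = {1, 3, 6, 7, 8, 10, 12, 15}

{1, 3, 6, 7, 8, 10, 12, 15}


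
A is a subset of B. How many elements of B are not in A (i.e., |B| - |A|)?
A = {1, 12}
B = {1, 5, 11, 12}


Set A = {1, 12}, |A| = 2
Set B = {1, 5, 11, 12}, |B| = 4
Since A ⊆ B: B \ A = {5, 11}
|B| - |A| = 4 - 2 = 2

2


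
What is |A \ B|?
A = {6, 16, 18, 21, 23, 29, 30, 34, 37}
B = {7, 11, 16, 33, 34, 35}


Set A = {6, 16, 18, 21, 23, 29, 30, 34, 37}
Set B = {7, 11, 16, 33, 34, 35}
A \ B = {6, 18, 21, 23, 29, 30, 37}
|A \ B| = 7

7


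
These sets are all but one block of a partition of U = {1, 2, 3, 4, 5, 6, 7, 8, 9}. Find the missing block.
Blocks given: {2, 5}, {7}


U = {1, 2, 3, 4, 5, 6, 7, 8, 9}
Shown blocks: {2, 5}, {7}
A partition's blocks are pairwise disjoint and cover U, so the missing block = U \ (union of shown blocks).
Union of shown blocks: {2, 5, 7}
Missing block = U \ (union) = {1, 3, 4, 6, 8, 9}

{1, 3, 4, 6, 8, 9}


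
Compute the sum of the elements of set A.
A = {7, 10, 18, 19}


Set A = {7, 10, 18, 19}
Sum = 7 + 10 + 18 + 19 = 54

54


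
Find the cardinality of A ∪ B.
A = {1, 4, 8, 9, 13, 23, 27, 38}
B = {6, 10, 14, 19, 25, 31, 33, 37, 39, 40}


Set A = {1, 4, 8, 9, 13, 23, 27, 38}, |A| = 8
Set B = {6, 10, 14, 19, 25, 31, 33, 37, 39, 40}, |B| = 10
A ∩ B = {}, |A ∩ B| = 0
|A ∪ B| = |A| + |B| - |A ∩ B| = 8 + 10 - 0 = 18

18


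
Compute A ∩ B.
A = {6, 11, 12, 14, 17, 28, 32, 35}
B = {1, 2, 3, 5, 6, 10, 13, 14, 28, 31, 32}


Set A = {6, 11, 12, 14, 17, 28, 32, 35}
Set B = {1, 2, 3, 5, 6, 10, 13, 14, 28, 31, 32}
A ∩ B includes only elements in both sets.
Check each element of A against B:
6 ✓, 11 ✗, 12 ✗, 14 ✓, 17 ✗, 28 ✓, 32 ✓, 35 ✗
A ∩ B = {6, 14, 28, 32}

{6, 14, 28, 32}


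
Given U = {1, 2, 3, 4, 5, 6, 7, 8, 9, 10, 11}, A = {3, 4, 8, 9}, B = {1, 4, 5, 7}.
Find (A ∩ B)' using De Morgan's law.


U = {1, 2, 3, 4, 5, 6, 7, 8, 9, 10, 11}
A = {3, 4, 8, 9}, B = {1, 4, 5, 7}
A ∩ B = {4}
(A ∩ B)' = U \ (A ∩ B) = {1, 2, 3, 5, 6, 7, 8, 9, 10, 11}
Verification via A' ∪ B': A' = {1, 2, 5, 6, 7, 10, 11}, B' = {2, 3, 6, 8, 9, 10, 11}
A' ∪ B' = {1, 2, 3, 5, 6, 7, 8, 9, 10, 11} ✓

{1, 2, 3, 5, 6, 7, 8, 9, 10, 11}


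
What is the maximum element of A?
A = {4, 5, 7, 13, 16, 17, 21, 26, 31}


Set A = {4, 5, 7, 13, 16, 17, 21, 26, 31}
Elements in ascending order: 4, 5, 7, 13, 16, 17, 21, 26, 31
The largest element is 31.

31


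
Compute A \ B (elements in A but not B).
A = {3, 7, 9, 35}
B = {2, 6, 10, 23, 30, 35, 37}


Set A = {3, 7, 9, 35}
Set B = {2, 6, 10, 23, 30, 35, 37}
A \ B includes elements in A that are not in B.
Check each element of A:
3 (not in B, keep), 7 (not in B, keep), 9 (not in B, keep), 35 (in B, remove)
A \ B = {3, 7, 9}

{3, 7, 9}


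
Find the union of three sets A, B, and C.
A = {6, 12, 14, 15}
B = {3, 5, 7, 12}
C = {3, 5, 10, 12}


Set A = {6, 12, 14, 15}
Set B = {3, 5, 7, 12}
Set C = {3, 5, 10, 12}
First, A ∪ B = {3, 5, 6, 7, 12, 14, 15}
Then, (A ∪ B) ∪ C = {3, 5, 6, 7, 10, 12, 14, 15}

{3, 5, 6, 7, 10, 12, 14, 15}


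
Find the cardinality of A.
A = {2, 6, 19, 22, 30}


Set A = {2, 6, 19, 22, 30}
Listing elements: 2, 6, 19, 22, 30
Counting: 5 elements
|A| = 5

5


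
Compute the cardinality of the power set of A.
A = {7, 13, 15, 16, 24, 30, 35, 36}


Set A = {7, 13, 15, 16, 24, 30, 35, 36}
|A| = 8
The power set P(A) contains all subsets of A.
|P(A)| = 2^|A| = 2^8 = 256

256


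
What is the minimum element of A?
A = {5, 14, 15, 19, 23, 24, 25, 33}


Set A = {5, 14, 15, 19, 23, 24, 25, 33}
Elements in ascending order: 5, 14, 15, 19, 23, 24, 25, 33
The smallest element is 5.

5


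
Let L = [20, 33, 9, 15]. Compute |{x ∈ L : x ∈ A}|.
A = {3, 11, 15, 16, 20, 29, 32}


Set A = {3, 11, 15, 16, 20, 29, 32}
Candidates: [20, 33, 9, 15]
Check each candidate:
20 ∈ A, 33 ∉ A, 9 ∉ A, 15 ∈ A
Count of candidates in A: 2

2


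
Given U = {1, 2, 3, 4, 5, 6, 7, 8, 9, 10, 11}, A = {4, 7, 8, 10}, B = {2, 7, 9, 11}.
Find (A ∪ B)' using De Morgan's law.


U = {1, 2, 3, 4, 5, 6, 7, 8, 9, 10, 11}
A = {4, 7, 8, 10}, B = {2, 7, 9, 11}
A ∪ B = {2, 4, 7, 8, 9, 10, 11}
(A ∪ B)' = U \ (A ∪ B) = {1, 3, 5, 6}
Verification via A' ∩ B': A' = {1, 2, 3, 5, 6, 9, 11}, B' = {1, 3, 4, 5, 6, 8, 10}
A' ∩ B' = {1, 3, 5, 6} ✓

{1, 3, 5, 6}


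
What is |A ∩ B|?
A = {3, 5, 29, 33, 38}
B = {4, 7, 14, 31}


Set A = {3, 5, 29, 33, 38}
Set B = {4, 7, 14, 31}
A ∩ B = {}
|A ∩ B| = 0

0


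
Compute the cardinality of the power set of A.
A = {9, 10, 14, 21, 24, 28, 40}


Set A = {9, 10, 14, 21, 24, 28, 40}
|A| = 7
The power set P(A) contains all subsets of A.
|P(A)| = 2^|A| = 2^7 = 128

128


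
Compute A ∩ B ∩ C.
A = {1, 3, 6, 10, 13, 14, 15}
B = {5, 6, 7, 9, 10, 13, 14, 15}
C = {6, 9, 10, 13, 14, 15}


Set A = {1, 3, 6, 10, 13, 14, 15}
Set B = {5, 6, 7, 9, 10, 13, 14, 15}
Set C = {6, 9, 10, 13, 14, 15}
First, A ∩ B = {6, 10, 13, 14, 15}
Then, (A ∩ B) ∩ C = {6, 10, 13, 14, 15}

{6, 10, 13, 14, 15}


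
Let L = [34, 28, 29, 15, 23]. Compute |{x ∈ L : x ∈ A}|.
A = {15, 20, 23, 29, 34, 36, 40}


Set A = {15, 20, 23, 29, 34, 36, 40}
Candidates: [34, 28, 29, 15, 23]
Check each candidate:
34 ∈ A, 28 ∉ A, 29 ∈ A, 15 ∈ A, 23 ∈ A
Count of candidates in A: 4

4


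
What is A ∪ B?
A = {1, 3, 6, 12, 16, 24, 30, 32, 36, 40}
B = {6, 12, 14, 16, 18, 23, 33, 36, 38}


Set A = {1, 3, 6, 12, 16, 24, 30, 32, 36, 40}
Set B = {6, 12, 14, 16, 18, 23, 33, 36, 38}
A ∪ B includes all elements in either set.
Elements from A: {1, 3, 6, 12, 16, 24, 30, 32, 36, 40}
Elements from B not already included: {14, 18, 23, 33, 38}
A ∪ B = {1, 3, 6, 12, 14, 16, 18, 23, 24, 30, 32, 33, 36, 38, 40}

{1, 3, 6, 12, 14, 16, 18, 23, 24, 30, 32, 33, 36, 38, 40}


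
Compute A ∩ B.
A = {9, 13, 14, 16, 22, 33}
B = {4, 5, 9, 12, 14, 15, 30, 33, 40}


Set A = {9, 13, 14, 16, 22, 33}
Set B = {4, 5, 9, 12, 14, 15, 30, 33, 40}
A ∩ B includes only elements in both sets.
Check each element of A against B:
9 ✓, 13 ✗, 14 ✓, 16 ✗, 22 ✗, 33 ✓
A ∩ B = {9, 14, 33}

{9, 14, 33}


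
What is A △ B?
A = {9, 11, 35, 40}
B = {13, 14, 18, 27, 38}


Set A = {9, 11, 35, 40}
Set B = {13, 14, 18, 27, 38}
A △ B = (A \ B) ∪ (B \ A)
Elements in A but not B: {9, 11, 35, 40}
Elements in B but not A: {13, 14, 18, 27, 38}
A △ B = {9, 11, 13, 14, 18, 27, 35, 38, 40}

{9, 11, 13, 14, 18, 27, 35, 38, 40}


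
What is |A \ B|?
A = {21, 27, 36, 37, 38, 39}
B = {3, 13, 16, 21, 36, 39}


Set A = {21, 27, 36, 37, 38, 39}
Set B = {3, 13, 16, 21, 36, 39}
A \ B = {27, 37, 38}
|A \ B| = 3

3


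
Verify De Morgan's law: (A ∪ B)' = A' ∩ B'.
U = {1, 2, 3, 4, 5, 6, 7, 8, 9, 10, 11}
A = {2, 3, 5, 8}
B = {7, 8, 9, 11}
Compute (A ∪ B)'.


U = {1, 2, 3, 4, 5, 6, 7, 8, 9, 10, 11}
A = {2, 3, 5, 8}, B = {7, 8, 9, 11}
A ∪ B = {2, 3, 5, 7, 8, 9, 11}
(A ∪ B)' = U \ (A ∪ B) = {1, 4, 6, 10}
Verification via A' ∩ B': A' = {1, 4, 6, 7, 9, 10, 11}, B' = {1, 2, 3, 4, 5, 6, 10}
A' ∩ B' = {1, 4, 6, 10} ✓

{1, 4, 6, 10}


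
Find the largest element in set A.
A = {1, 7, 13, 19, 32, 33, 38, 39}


Set A = {1, 7, 13, 19, 32, 33, 38, 39}
Elements in ascending order: 1, 7, 13, 19, 32, 33, 38, 39
The largest element is 39.

39


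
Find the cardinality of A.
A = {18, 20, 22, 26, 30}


Set A = {18, 20, 22, 26, 30}
Listing elements: 18, 20, 22, 26, 30
Counting: 5 elements
|A| = 5

5


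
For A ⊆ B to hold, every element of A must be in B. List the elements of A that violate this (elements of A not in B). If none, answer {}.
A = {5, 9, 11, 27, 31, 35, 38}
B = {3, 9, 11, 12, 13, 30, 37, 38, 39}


Set A = {5, 9, 11, 27, 31, 35, 38}
Set B = {3, 9, 11, 12, 13, 30, 37, 38, 39}
Check each element of A against B:
5 ∉ B (include), 9 ∈ B, 11 ∈ B, 27 ∉ B (include), 31 ∉ B (include), 35 ∉ B (include), 38 ∈ B
Elements of A not in B: {5, 27, 31, 35}

{5, 27, 31, 35}


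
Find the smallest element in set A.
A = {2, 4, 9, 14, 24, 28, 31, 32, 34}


Set A = {2, 4, 9, 14, 24, 28, 31, 32, 34}
Elements in ascending order: 2, 4, 9, 14, 24, 28, 31, 32, 34
The smallest element is 2.

2


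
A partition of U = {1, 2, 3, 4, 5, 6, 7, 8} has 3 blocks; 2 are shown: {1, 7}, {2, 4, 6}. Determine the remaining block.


U = {1, 2, 3, 4, 5, 6, 7, 8}
Shown blocks: {1, 7}, {2, 4, 6}
A partition's blocks are pairwise disjoint and cover U, so the missing block = U \ (union of shown blocks).
Union of shown blocks: {1, 2, 4, 6, 7}
Missing block = U \ (union) = {3, 5, 8}

{3, 5, 8}


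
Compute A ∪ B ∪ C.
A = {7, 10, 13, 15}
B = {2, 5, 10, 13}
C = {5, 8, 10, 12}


Set A = {7, 10, 13, 15}
Set B = {2, 5, 10, 13}
Set C = {5, 8, 10, 12}
First, A ∪ B = {2, 5, 7, 10, 13, 15}
Then, (A ∪ B) ∪ C = {2, 5, 7, 8, 10, 12, 13, 15}

{2, 5, 7, 8, 10, 12, 13, 15}


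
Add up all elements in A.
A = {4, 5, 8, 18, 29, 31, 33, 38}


Set A = {4, 5, 8, 18, 29, 31, 33, 38}
Sum = 4 + 5 + 8 + 18 + 29 + 31 + 33 + 38 = 166

166


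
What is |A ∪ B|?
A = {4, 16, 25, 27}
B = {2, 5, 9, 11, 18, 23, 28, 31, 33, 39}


Set A = {4, 16, 25, 27}, |A| = 4
Set B = {2, 5, 9, 11, 18, 23, 28, 31, 33, 39}, |B| = 10
A ∩ B = {}, |A ∩ B| = 0
|A ∪ B| = |A| + |B| - |A ∩ B| = 4 + 10 - 0 = 14

14


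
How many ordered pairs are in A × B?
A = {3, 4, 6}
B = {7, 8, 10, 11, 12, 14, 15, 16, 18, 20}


Set A = {3, 4, 6} has 3 elements.
Set B = {7, 8, 10, 11, 12, 14, 15, 16, 18, 20} has 10 elements.
|A × B| = |A| × |B| = 3 × 10 = 30

30


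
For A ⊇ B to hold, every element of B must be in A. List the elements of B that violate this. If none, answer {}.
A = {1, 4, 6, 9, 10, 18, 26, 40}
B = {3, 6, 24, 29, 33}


Set A = {1, 4, 6, 9, 10, 18, 26, 40}
Set B = {3, 6, 24, 29, 33}
Check each element of B against A:
3 ∉ A (include), 6 ∈ A, 24 ∉ A (include), 29 ∉ A (include), 33 ∉ A (include)
Elements of B not in A: {3, 24, 29, 33}

{3, 24, 29, 33}


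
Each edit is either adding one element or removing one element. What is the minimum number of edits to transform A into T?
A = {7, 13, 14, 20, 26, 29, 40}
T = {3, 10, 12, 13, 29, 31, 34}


Set A = {7, 13, 14, 20, 26, 29, 40}
Set T = {3, 10, 12, 13, 29, 31, 34}
Elements to remove from A (in A, not in T): {7, 14, 20, 26, 40} → 5 removals
Elements to add to A (in T, not in A): {3, 10, 12, 31, 34} → 5 additions
Total edits = 5 + 5 = 10

10


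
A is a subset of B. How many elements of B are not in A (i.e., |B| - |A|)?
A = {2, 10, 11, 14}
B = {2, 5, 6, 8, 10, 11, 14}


Set A = {2, 10, 11, 14}, |A| = 4
Set B = {2, 5, 6, 8, 10, 11, 14}, |B| = 7
Since A ⊆ B: B \ A = {5, 6, 8}
|B| - |A| = 7 - 4 = 3

3


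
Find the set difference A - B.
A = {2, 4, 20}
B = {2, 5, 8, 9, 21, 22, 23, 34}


Set A = {2, 4, 20}
Set B = {2, 5, 8, 9, 21, 22, 23, 34}
A \ B includes elements in A that are not in B.
Check each element of A:
2 (in B, remove), 4 (not in B, keep), 20 (not in B, keep)
A \ B = {4, 20}

{4, 20}


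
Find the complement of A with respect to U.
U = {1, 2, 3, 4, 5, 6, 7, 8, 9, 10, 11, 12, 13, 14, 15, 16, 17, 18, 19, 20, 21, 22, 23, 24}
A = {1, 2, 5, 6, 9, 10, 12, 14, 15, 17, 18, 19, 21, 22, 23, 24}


Universal set U = {1, 2, 3, 4, 5, 6, 7, 8, 9, 10, 11, 12, 13, 14, 15, 16, 17, 18, 19, 20, 21, 22, 23, 24}
Set A = {1, 2, 5, 6, 9, 10, 12, 14, 15, 17, 18, 19, 21, 22, 23, 24}
A' = U \ A = elements in U but not in A
Checking each element of U:
1 (in A, exclude), 2 (in A, exclude), 3 (not in A, include), 4 (not in A, include), 5 (in A, exclude), 6 (in A, exclude), 7 (not in A, include), 8 (not in A, include), 9 (in A, exclude), 10 (in A, exclude), 11 (not in A, include), 12 (in A, exclude), 13 (not in A, include), 14 (in A, exclude), 15 (in A, exclude), 16 (not in A, include), 17 (in A, exclude), 18 (in A, exclude), 19 (in A, exclude), 20 (not in A, include), 21 (in A, exclude), 22 (in A, exclude), 23 (in A, exclude), 24 (in A, exclude)
A' = {3, 4, 7, 8, 11, 13, 16, 20}

{3, 4, 7, 8, 11, 13, 16, 20}


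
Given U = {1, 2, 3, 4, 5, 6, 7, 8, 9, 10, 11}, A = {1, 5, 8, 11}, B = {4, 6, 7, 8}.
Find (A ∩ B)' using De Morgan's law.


U = {1, 2, 3, 4, 5, 6, 7, 8, 9, 10, 11}
A = {1, 5, 8, 11}, B = {4, 6, 7, 8}
A ∩ B = {8}
(A ∩ B)' = U \ (A ∩ B) = {1, 2, 3, 4, 5, 6, 7, 9, 10, 11}
Verification via A' ∪ B': A' = {2, 3, 4, 6, 7, 9, 10}, B' = {1, 2, 3, 5, 9, 10, 11}
A' ∪ B' = {1, 2, 3, 4, 5, 6, 7, 9, 10, 11} ✓

{1, 2, 3, 4, 5, 6, 7, 9, 10, 11}


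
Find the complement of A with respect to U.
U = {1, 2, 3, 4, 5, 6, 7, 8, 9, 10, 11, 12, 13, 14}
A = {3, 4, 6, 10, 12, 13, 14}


Universal set U = {1, 2, 3, 4, 5, 6, 7, 8, 9, 10, 11, 12, 13, 14}
Set A = {3, 4, 6, 10, 12, 13, 14}
A' = U \ A = elements in U but not in A
Checking each element of U:
1 (not in A, include), 2 (not in A, include), 3 (in A, exclude), 4 (in A, exclude), 5 (not in A, include), 6 (in A, exclude), 7 (not in A, include), 8 (not in A, include), 9 (not in A, include), 10 (in A, exclude), 11 (not in A, include), 12 (in A, exclude), 13 (in A, exclude), 14 (in A, exclude)
A' = {1, 2, 5, 7, 8, 9, 11}

{1, 2, 5, 7, 8, 9, 11}


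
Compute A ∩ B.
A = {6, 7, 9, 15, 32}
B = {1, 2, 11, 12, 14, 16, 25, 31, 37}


Set A = {6, 7, 9, 15, 32}
Set B = {1, 2, 11, 12, 14, 16, 25, 31, 37}
A ∩ B includes only elements in both sets.
Check each element of A against B:
6 ✗, 7 ✗, 9 ✗, 15 ✗, 32 ✗
A ∩ B = {}

{}


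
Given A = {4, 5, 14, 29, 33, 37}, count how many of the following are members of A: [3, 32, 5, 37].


Set A = {4, 5, 14, 29, 33, 37}
Candidates: [3, 32, 5, 37]
Check each candidate:
3 ∉ A, 32 ∉ A, 5 ∈ A, 37 ∈ A
Count of candidates in A: 2

2


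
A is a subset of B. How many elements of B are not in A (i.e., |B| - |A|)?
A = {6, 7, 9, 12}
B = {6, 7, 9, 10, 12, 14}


Set A = {6, 7, 9, 12}, |A| = 4
Set B = {6, 7, 9, 10, 12, 14}, |B| = 6
Since A ⊆ B: B \ A = {10, 14}
|B| - |A| = 6 - 4 = 2

2


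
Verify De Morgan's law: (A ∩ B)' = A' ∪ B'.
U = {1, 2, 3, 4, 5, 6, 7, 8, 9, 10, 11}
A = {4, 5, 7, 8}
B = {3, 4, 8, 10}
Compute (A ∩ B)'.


U = {1, 2, 3, 4, 5, 6, 7, 8, 9, 10, 11}
A = {4, 5, 7, 8}, B = {3, 4, 8, 10}
A ∩ B = {4, 8}
(A ∩ B)' = U \ (A ∩ B) = {1, 2, 3, 5, 6, 7, 9, 10, 11}
Verification via A' ∪ B': A' = {1, 2, 3, 6, 9, 10, 11}, B' = {1, 2, 5, 6, 7, 9, 11}
A' ∪ B' = {1, 2, 3, 5, 6, 7, 9, 10, 11} ✓

{1, 2, 3, 5, 6, 7, 9, 10, 11}


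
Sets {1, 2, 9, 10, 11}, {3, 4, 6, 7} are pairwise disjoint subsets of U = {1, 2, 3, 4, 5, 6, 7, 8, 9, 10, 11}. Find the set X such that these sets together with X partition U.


U = {1, 2, 3, 4, 5, 6, 7, 8, 9, 10, 11}
Shown blocks: {1, 2, 9, 10, 11}, {3, 4, 6, 7}
A partition's blocks are pairwise disjoint and cover U, so the missing block = U \ (union of shown blocks).
Union of shown blocks: {1, 2, 3, 4, 6, 7, 9, 10, 11}
Missing block = U \ (union) = {5, 8}

{5, 8}


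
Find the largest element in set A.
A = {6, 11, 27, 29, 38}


Set A = {6, 11, 27, 29, 38}
Elements in ascending order: 6, 11, 27, 29, 38
The largest element is 38.

38


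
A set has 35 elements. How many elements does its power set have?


The set has 35 elements.
The power set contains all possible subsets.
|P(A)| = 2^|A| = 2^35 = 34359738368

34359738368


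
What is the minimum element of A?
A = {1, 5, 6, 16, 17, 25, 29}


Set A = {1, 5, 6, 16, 17, 25, 29}
Elements in ascending order: 1, 5, 6, 16, 17, 25, 29
The smallest element is 1.

1


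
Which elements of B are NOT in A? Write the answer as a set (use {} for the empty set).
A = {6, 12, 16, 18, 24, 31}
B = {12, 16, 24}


Set A = {6, 12, 16, 18, 24, 31}
Set B = {12, 16, 24}
Check each element of B against A:
12 ∈ A, 16 ∈ A, 24 ∈ A
Elements of B not in A: {}

{}


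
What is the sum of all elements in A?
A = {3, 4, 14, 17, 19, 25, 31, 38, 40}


Set A = {3, 4, 14, 17, 19, 25, 31, 38, 40}
Sum = 3 + 4 + 14 + 17 + 19 + 25 + 31 + 38 + 40 = 191

191


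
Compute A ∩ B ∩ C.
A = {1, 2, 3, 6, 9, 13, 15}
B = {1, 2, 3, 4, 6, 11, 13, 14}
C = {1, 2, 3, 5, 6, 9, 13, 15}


Set A = {1, 2, 3, 6, 9, 13, 15}
Set B = {1, 2, 3, 4, 6, 11, 13, 14}
Set C = {1, 2, 3, 5, 6, 9, 13, 15}
First, A ∩ B = {1, 2, 3, 6, 13}
Then, (A ∩ B) ∩ C = {1, 2, 3, 6, 13}

{1, 2, 3, 6, 13}


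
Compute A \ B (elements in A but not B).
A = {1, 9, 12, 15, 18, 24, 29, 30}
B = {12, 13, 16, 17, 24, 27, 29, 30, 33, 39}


Set A = {1, 9, 12, 15, 18, 24, 29, 30}
Set B = {12, 13, 16, 17, 24, 27, 29, 30, 33, 39}
A \ B includes elements in A that are not in B.
Check each element of A:
1 (not in B, keep), 9 (not in B, keep), 12 (in B, remove), 15 (not in B, keep), 18 (not in B, keep), 24 (in B, remove), 29 (in B, remove), 30 (in B, remove)
A \ B = {1, 9, 15, 18}

{1, 9, 15, 18}


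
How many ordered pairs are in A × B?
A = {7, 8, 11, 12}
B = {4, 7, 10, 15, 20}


Set A = {7, 8, 11, 12} has 4 elements.
Set B = {4, 7, 10, 15, 20} has 5 elements.
|A × B| = |A| × |B| = 4 × 5 = 20

20


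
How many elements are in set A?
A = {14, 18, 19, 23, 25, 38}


Set A = {14, 18, 19, 23, 25, 38}
Listing elements: 14, 18, 19, 23, 25, 38
Counting: 6 elements
|A| = 6

6


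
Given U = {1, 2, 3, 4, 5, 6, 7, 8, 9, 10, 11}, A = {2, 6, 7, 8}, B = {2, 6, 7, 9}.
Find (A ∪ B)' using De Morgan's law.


U = {1, 2, 3, 4, 5, 6, 7, 8, 9, 10, 11}
A = {2, 6, 7, 8}, B = {2, 6, 7, 9}
A ∪ B = {2, 6, 7, 8, 9}
(A ∪ B)' = U \ (A ∪ B) = {1, 3, 4, 5, 10, 11}
Verification via A' ∩ B': A' = {1, 3, 4, 5, 9, 10, 11}, B' = {1, 3, 4, 5, 8, 10, 11}
A' ∩ B' = {1, 3, 4, 5, 10, 11} ✓

{1, 3, 4, 5, 10, 11}


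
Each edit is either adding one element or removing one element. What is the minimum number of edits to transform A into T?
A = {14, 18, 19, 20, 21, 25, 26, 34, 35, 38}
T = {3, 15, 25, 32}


Set A = {14, 18, 19, 20, 21, 25, 26, 34, 35, 38}
Set T = {3, 15, 25, 32}
Elements to remove from A (in A, not in T): {14, 18, 19, 20, 21, 26, 34, 35, 38} → 9 removals
Elements to add to A (in T, not in A): {3, 15, 32} → 3 additions
Total edits = 9 + 3 = 12

12


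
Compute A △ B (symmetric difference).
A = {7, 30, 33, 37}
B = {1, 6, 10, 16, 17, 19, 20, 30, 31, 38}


Set A = {7, 30, 33, 37}
Set B = {1, 6, 10, 16, 17, 19, 20, 30, 31, 38}
A △ B = (A \ B) ∪ (B \ A)
Elements in A but not B: {7, 33, 37}
Elements in B but not A: {1, 6, 10, 16, 17, 19, 20, 31, 38}
A △ B = {1, 6, 7, 10, 16, 17, 19, 20, 31, 33, 37, 38}

{1, 6, 7, 10, 16, 17, 19, 20, 31, 33, 37, 38}


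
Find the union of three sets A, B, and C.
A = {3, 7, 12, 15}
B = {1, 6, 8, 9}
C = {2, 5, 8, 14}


Set A = {3, 7, 12, 15}
Set B = {1, 6, 8, 9}
Set C = {2, 5, 8, 14}
First, A ∪ B = {1, 3, 6, 7, 8, 9, 12, 15}
Then, (A ∪ B) ∪ C = {1, 2, 3, 5, 6, 7, 8, 9, 12, 14, 15}

{1, 2, 3, 5, 6, 7, 8, 9, 12, 14, 15}


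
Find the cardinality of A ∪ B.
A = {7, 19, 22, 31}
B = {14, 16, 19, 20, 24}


Set A = {7, 19, 22, 31}, |A| = 4
Set B = {14, 16, 19, 20, 24}, |B| = 5
A ∩ B = {19}, |A ∩ B| = 1
|A ∪ B| = |A| + |B| - |A ∩ B| = 4 + 5 - 1 = 8

8


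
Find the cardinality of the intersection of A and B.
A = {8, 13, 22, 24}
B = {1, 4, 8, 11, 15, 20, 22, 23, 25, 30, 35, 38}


Set A = {8, 13, 22, 24}
Set B = {1, 4, 8, 11, 15, 20, 22, 23, 25, 30, 35, 38}
A ∩ B = {8, 22}
|A ∩ B| = 2

2


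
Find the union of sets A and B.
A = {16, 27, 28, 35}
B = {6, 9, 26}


Set A = {16, 27, 28, 35}
Set B = {6, 9, 26}
A ∪ B includes all elements in either set.
Elements from A: {16, 27, 28, 35}
Elements from B not already included: {6, 9, 26}
A ∪ B = {6, 9, 16, 26, 27, 28, 35}

{6, 9, 16, 26, 27, 28, 35}


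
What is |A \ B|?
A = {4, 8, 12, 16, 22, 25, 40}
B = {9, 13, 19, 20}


Set A = {4, 8, 12, 16, 22, 25, 40}
Set B = {9, 13, 19, 20}
A \ B = {4, 8, 12, 16, 22, 25, 40}
|A \ B| = 7

7


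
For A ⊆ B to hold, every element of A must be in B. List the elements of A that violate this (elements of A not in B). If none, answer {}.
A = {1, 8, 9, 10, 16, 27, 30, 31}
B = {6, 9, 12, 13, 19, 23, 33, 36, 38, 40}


Set A = {1, 8, 9, 10, 16, 27, 30, 31}
Set B = {6, 9, 12, 13, 19, 23, 33, 36, 38, 40}
Check each element of A against B:
1 ∉ B (include), 8 ∉ B (include), 9 ∈ B, 10 ∉ B (include), 16 ∉ B (include), 27 ∉ B (include), 30 ∉ B (include), 31 ∉ B (include)
Elements of A not in B: {1, 8, 10, 16, 27, 30, 31}

{1, 8, 10, 16, 27, 30, 31}


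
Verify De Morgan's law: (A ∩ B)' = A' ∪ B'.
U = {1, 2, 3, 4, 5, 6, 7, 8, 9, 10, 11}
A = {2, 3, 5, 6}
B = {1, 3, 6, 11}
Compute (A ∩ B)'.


U = {1, 2, 3, 4, 5, 6, 7, 8, 9, 10, 11}
A = {2, 3, 5, 6}, B = {1, 3, 6, 11}
A ∩ B = {3, 6}
(A ∩ B)' = U \ (A ∩ B) = {1, 2, 4, 5, 7, 8, 9, 10, 11}
Verification via A' ∪ B': A' = {1, 4, 7, 8, 9, 10, 11}, B' = {2, 4, 5, 7, 8, 9, 10}
A' ∪ B' = {1, 2, 4, 5, 7, 8, 9, 10, 11} ✓

{1, 2, 4, 5, 7, 8, 9, 10, 11}


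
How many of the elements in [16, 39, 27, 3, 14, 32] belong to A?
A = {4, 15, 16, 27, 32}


Set A = {4, 15, 16, 27, 32}
Candidates: [16, 39, 27, 3, 14, 32]
Check each candidate:
16 ∈ A, 39 ∉ A, 27 ∈ A, 3 ∉ A, 14 ∉ A, 32 ∈ A
Count of candidates in A: 3

3


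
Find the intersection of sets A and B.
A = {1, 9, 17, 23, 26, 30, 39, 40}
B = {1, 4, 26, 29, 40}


Set A = {1, 9, 17, 23, 26, 30, 39, 40}
Set B = {1, 4, 26, 29, 40}
A ∩ B includes only elements in both sets.
Check each element of A against B:
1 ✓, 9 ✗, 17 ✗, 23 ✗, 26 ✓, 30 ✗, 39 ✗, 40 ✓
A ∩ B = {1, 26, 40}

{1, 26, 40}


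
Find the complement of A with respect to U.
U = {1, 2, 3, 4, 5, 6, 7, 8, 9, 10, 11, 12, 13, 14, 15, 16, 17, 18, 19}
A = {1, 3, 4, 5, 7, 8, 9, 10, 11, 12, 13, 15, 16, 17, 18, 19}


Universal set U = {1, 2, 3, 4, 5, 6, 7, 8, 9, 10, 11, 12, 13, 14, 15, 16, 17, 18, 19}
Set A = {1, 3, 4, 5, 7, 8, 9, 10, 11, 12, 13, 15, 16, 17, 18, 19}
A' = U \ A = elements in U but not in A
Checking each element of U:
1 (in A, exclude), 2 (not in A, include), 3 (in A, exclude), 4 (in A, exclude), 5 (in A, exclude), 6 (not in A, include), 7 (in A, exclude), 8 (in A, exclude), 9 (in A, exclude), 10 (in A, exclude), 11 (in A, exclude), 12 (in A, exclude), 13 (in A, exclude), 14 (not in A, include), 15 (in A, exclude), 16 (in A, exclude), 17 (in A, exclude), 18 (in A, exclude), 19 (in A, exclude)
A' = {2, 6, 14}

{2, 6, 14}


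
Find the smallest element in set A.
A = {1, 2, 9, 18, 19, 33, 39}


Set A = {1, 2, 9, 18, 19, 33, 39}
Elements in ascending order: 1, 2, 9, 18, 19, 33, 39
The smallest element is 1.

1


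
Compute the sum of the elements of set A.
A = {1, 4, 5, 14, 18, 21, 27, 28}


Set A = {1, 4, 5, 14, 18, 21, 27, 28}
Sum = 1 + 4 + 5 + 14 + 18 + 21 + 27 + 28 = 118

118


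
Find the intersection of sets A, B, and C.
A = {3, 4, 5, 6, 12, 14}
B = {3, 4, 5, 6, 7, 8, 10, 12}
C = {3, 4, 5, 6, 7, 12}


Set A = {3, 4, 5, 6, 12, 14}
Set B = {3, 4, 5, 6, 7, 8, 10, 12}
Set C = {3, 4, 5, 6, 7, 12}
First, A ∩ B = {3, 4, 5, 6, 12}
Then, (A ∩ B) ∩ C = {3, 4, 5, 6, 12}

{3, 4, 5, 6, 12}


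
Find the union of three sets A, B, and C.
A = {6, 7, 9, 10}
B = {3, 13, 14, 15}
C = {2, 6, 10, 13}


Set A = {6, 7, 9, 10}
Set B = {3, 13, 14, 15}
Set C = {2, 6, 10, 13}
First, A ∪ B = {3, 6, 7, 9, 10, 13, 14, 15}
Then, (A ∪ B) ∪ C = {2, 3, 6, 7, 9, 10, 13, 14, 15}

{2, 3, 6, 7, 9, 10, 13, 14, 15}


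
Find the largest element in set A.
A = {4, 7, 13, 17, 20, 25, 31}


Set A = {4, 7, 13, 17, 20, 25, 31}
Elements in ascending order: 4, 7, 13, 17, 20, 25, 31
The largest element is 31.

31


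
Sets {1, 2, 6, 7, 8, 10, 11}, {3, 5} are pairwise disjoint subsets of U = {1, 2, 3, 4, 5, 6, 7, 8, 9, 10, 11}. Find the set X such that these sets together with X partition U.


U = {1, 2, 3, 4, 5, 6, 7, 8, 9, 10, 11}
Shown blocks: {1, 2, 6, 7, 8, 10, 11}, {3, 5}
A partition's blocks are pairwise disjoint and cover U, so the missing block = U \ (union of shown blocks).
Union of shown blocks: {1, 2, 3, 5, 6, 7, 8, 10, 11}
Missing block = U \ (union) = {4, 9}

{4, 9}


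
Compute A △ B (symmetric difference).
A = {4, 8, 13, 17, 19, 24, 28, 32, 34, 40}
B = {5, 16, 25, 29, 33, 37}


Set A = {4, 8, 13, 17, 19, 24, 28, 32, 34, 40}
Set B = {5, 16, 25, 29, 33, 37}
A △ B = (A \ B) ∪ (B \ A)
Elements in A but not B: {4, 8, 13, 17, 19, 24, 28, 32, 34, 40}
Elements in B but not A: {5, 16, 25, 29, 33, 37}
A △ B = {4, 5, 8, 13, 16, 17, 19, 24, 25, 28, 29, 32, 33, 34, 37, 40}

{4, 5, 8, 13, 16, 17, 19, 24, 25, 28, 29, 32, 33, 34, 37, 40}


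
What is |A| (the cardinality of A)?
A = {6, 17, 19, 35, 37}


Set A = {6, 17, 19, 35, 37}
Listing elements: 6, 17, 19, 35, 37
Counting: 5 elements
|A| = 5

5


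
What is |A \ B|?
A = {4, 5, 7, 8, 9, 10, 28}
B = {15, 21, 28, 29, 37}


Set A = {4, 5, 7, 8, 9, 10, 28}
Set B = {15, 21, 28, 29, 37}
A \ B = {4, 5, 7, 8, 9, 10}
|A \ B| = 6

6


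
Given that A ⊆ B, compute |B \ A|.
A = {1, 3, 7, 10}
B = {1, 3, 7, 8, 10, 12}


Set A = {1, 3, 7, 10}, |A| = 4
Set B = {1, 3, 7, 8, 10, 12}, |B| = 6
Since A ⊆ B: B \ A = {8, 12}
|B| - |A| = 6 - 4 = 2

2


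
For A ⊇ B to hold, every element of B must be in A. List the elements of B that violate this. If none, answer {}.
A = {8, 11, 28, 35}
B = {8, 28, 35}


Set A = {8, 11, 28, 35}
Set B = {8, 28, 35}
Check each element of B against A:
8 ∈ A, 28 ∈ A, 35 ∈ A
Elements of B not in A: {}

{}


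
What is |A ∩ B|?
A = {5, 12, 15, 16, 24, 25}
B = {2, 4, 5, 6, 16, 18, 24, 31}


Set A = {5, 12, 15, 16, 24, 25}
Set B = {2, 4, 5, 6, 16, 18, 24, 31}
A ∩ B = {5, 16, 24}
|A ∩ B| = 3

3


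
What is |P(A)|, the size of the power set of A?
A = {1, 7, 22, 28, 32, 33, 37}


Set A = {1, 7, 22, 28, 32, 33, 37}
|A| = 7
The power set P(A) contains all subsets of A.
|P(A)| = 2^|A| = 2^7 = 128

128


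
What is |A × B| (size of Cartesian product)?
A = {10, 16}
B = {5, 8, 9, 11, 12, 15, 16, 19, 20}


Set A = {10, 16} has 2 elements.
Set B = {5, 8, 9, 11, 12, 15, 16, 19, 20} has 9 elements.
|A × B| = |A| × |B| = 2 × 9 = 18

18


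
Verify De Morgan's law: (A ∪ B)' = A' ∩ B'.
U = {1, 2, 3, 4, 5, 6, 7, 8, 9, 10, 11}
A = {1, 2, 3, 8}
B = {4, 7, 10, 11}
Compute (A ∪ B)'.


U = {1, 2, 3, 4, 5, 6, 7, 8, 9, 10, 11}
A = {1, 2, 3, 8}, B = {4, 7, 10, 11}
A ∪ B = {1, 2, 3, 4, 7, 8, 10, 11}
(A ∪ B)' = U \ (A ∪ B) = {5, 6, 9}
Verification via A' ∩ B': A' = {4, 5, 6, 7, 9, 10, 11}, B' = {1, 2, 3, 5, 6, 8, 9}
A' ∩ B' = {5, 6, 9} ✓

{5, 6, 9}


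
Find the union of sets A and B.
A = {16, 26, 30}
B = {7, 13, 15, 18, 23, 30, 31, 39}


Set A = {16, 26, 30}
Set B = {7, 13, 15, 18, 23, 30, 31, 39}
A ∪ B includes all elements in either set.
Elements from A: {16, 26, 30}
Elements from B not already included: {7, 13, 15, 18, 23, 31, 39}
A ∪ B = {7, 13, 15, 16, 18, 23, 26, 30, 31, 39}

{7, 13, 15, 16, 18, 23, 26, 30, 31, 39}


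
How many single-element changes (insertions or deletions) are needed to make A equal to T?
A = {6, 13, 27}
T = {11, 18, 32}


Set A = {6, 13, 27}
Set T = {11, 18, 32}
Elements to remove from A (in A, not in T): {6, 13, 27} → 3 removals
Elements to add to A (in T, not in A): {11, 18, 32} → 3 additions
Total edits = 3 + 3 = 6

6


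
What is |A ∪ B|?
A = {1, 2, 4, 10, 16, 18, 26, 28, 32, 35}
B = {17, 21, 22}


Set A = {1, 2, 4, 10, 16, 18, 26, 28, 32, 35}, |A| = 10
Set B = {17, 21, 22}, |B| = 3
A ∩ B = {}, |A ∩ B| = 0
|A ∪ B| = |A| + |B| - |A ∩ B| = 10 + 3 - 0 = 13

13


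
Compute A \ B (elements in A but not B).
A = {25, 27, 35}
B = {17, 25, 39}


Set A = {25, 27, 35}
Set B = {17, 25, 39}
A \ B includes elements in A that are not in B.
Check each element of A:
25 (in B, remove), 27 (not in B, keep), 35 (not in B, keep)
A \ B = {27, 35}

{27, 35}


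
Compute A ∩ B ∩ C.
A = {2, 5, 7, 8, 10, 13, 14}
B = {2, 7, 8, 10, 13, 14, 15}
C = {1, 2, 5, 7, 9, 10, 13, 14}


Set A = {2, 5, 7, 8, 10, 13, 14}
Set B = {2, 7, 8, 10, 13, 14, 15}
Set C = {1, 2, 5, 7, 9, 10, 13, 14}
First, A ∩ B = {2, 7, 8, 10, 13, 14}
Then, (A ∩ B) ∩ C = {2, 7, 10, 13, 14}

{2, 7, 10, 13, 14}


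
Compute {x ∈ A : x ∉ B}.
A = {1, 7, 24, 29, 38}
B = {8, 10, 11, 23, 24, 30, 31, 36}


Set A = {1, 7, 24, 29, 38}
Set B = {8, 10, 11, 23, 24, 30, 31, 36}
Check each element of A against B:
1 ∉ B (include), 7 ∉ B (include), 24 ∈ B, 29 ∉ B (include), 38 ∉ B (include)
Elements of A not in B: {1, 7, 29, 38}

{1, 7, 29, 38}


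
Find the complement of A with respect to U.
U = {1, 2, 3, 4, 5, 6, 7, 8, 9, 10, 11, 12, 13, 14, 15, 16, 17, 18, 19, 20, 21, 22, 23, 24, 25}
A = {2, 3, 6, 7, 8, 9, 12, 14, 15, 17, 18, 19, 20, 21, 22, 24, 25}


Universal set U = {1, 2, 3, 4, 5, 6, 7, 8, 9, 10, 11, 12, 13, 14, 15, 16, 17, 18, 19, 20, 21, 22, 23, 24, 25}
Set A = {2, 3, 6, 7, 8, 9, 12, 14, 15, 17, 18, 19, 20, 21, 22, 24, 25}
A' = U \ A = elements in U but not in A
Checking each element of U:
1 (not in A, include), 2 (in A, exclude), 3 (in A, exclude), 4 (not in A, include), 5 (not in A, include), 6 (in A, exclude), 7 (in A, exclude), 8 (in A, exclude), 9 (in A, exclude), 10 (not in A, include), 11 (not in A, include), 12 (in A, exclude), 13 (not in A, include), 14 (in A, exclude), 15 (in A, exclude), 16 (not in A, include), 17 (in A, exclude), 18 (in A, exclude), 19 (in A, exclude), 20 (in A, exclude), 21 (in A, exclude), 22 (in A, exclude), 23 (not in A, include), 24 (in A, exclude), 25 (in A, exclude)
A' = {1, 4, 5, 10, 11, 13, 16, 23}

{1, 4, 5, 10, 11, 13, 16, 23}


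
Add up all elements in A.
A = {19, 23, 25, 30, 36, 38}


Set A = {19, 23, 25, 30, 36, 38}
Sum = 19 + 23 + 25 + 30 + 36 + 38 = 171

171


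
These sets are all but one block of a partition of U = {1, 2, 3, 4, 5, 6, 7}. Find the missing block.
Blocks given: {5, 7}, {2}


U = {1, 2, 3, 4, 5, 6, 7}
Shown blocks: {5, 7}, {2}
A partition's blocks are pairwise disjoint and cover U, so the missing block = U \ (union of shown blocks).
Union of shown blocks: {2, 5, 7}
Missing block = U \ (union) = {1, 3, 4, 6}

{1, 3, 4, 6}


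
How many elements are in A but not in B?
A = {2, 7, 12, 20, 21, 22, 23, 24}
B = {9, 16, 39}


Set A = {2, 7, 12, 20, 21, 22, 23, 24}
Set B = {9, 16, 39}
A \ B = {2, 7, 12, 20, 21, 22, 23, 24}
|A \ B| = 8

8


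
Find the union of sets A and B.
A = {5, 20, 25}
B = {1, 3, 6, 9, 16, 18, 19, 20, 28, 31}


Set A = {5, 20, 25}
Set B = {1, 3, 6, 9, 16, 18, 19, 20, 28, 31}
A ∪ B includes all elements in either set.
Elements from A: {5, 20, 25}
Elements from B not already included: {1, 3, 6, 9, 16, 18, 19, 28, 31}
A ∪ B = {1, 3, 5, 6, 9, 16, 18, 19, 20, 25, 28, 31}

{1, 3, 5, 6, 9, 16, 18, 19, 20, 25, 28, 31}


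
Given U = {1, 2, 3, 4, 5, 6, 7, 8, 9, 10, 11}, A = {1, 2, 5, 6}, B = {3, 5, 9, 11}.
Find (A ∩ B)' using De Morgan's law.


U = {1, 2, 3, 4, 5, 6, 7, 8, 9, 10, 11}
A = {1, 2, 5, 6}, B = {3, 5, 9, 11}
A ∩ B = {5}
(A ∩ B)' = U \ (A ∩ B) = {1, 2, 3, 4, 6, 7, 8, 9, 10, 11}
Verification via A' ∪ B': A' = {3, 4, 7, 8, 9, 10, 11}, B' = {1, 2, 4, 6, 7, 8, 10}
A' ∪ B' = {1, 2, 3, 4, 6, 7, 8, 9, 10, 11} ✓

{1, 2, 3, 4, 6, 7, 8, 9, 10, 11}


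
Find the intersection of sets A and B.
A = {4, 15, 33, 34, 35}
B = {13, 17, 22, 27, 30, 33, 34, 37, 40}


Set A = {4, 15, 33, 34, 35}
Set B = {13, 17, 22, 27, 30, 33, 34, 37, 40}
A ∩ B includes only elements in both sets.
Check each element of A against B:
4 ✗, 15 ✗, 33 ✓, 34 ✓, 35 ✗
A ∩ B = {33, 34}

{33, 34}


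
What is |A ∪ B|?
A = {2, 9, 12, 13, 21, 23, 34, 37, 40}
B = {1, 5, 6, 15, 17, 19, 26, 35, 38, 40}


Set A = {2, 9, 12, 13, 21, 23, 34, 37, 40}, |A| = 9
Set B = {1, 5, 6, 15, 17, 19, 26, 35, 38, 40}, |B| = 10
A ∩ B = {40}, |A ∩ B| = 1
|A ∪ B| = |A| + |B| - |A ∩ B| = 9 + 10 - 1 = 18

18


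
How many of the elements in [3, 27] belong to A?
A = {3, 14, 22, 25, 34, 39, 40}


Set A = {3, 14, 22, 25, 34, 39, 40}
Candidates: [3, 27]
Check each candidate:
3 ∈ A, 27 ∉ A
Count of candidates in A: 1

1


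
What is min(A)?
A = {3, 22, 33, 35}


Set A = {3, 22, 33, 35}
Elements in ascending order: 3, 22, 33, 35
The smallest element is 3.

3


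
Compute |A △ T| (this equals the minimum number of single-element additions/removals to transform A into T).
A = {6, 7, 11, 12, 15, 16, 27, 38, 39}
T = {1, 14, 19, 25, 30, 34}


Set A = {6, 7, 11, 12, 15, 16, 27, 38, 39}
Set T = {1, 14, 19, 25, 30, 34}
Elements to remove from A (in A, not in T): {6, 7, 11, 12, 15, 16, 27, 38, 39} → 9 removals
Elements to add to A (in T, not in A): {1, 14, 19, 25, 30, 34} → 6 additions
Total edits = 9 + 6 = 15

15


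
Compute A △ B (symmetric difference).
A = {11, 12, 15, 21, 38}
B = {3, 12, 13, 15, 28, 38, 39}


Set A = {11, 12, 15, 21, 38}
Set B = {3, 12, 13, 15, 28, 38, 39}
A △ B = (A \ B) ∪ (B \ A)
Elements in A but not B: {11, 21}
Elements in B but not A: {3, 13, 28, 39}
A △ B = {3, 11, 13, 21, 28, 39}

{3, 11, 13, 21, 28, 39}


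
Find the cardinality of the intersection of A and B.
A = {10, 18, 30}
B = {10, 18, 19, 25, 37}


Set A = {10, 18, 30}
Set B = {10, 18, 19, 25, 37}
A ∩ B = {10, 18}
|A ∩ B| = 2

2


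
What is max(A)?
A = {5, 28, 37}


Set A = {5, 28, 37}
Elements in ascending order: 5, 28, 37
The largest element is 37.

37


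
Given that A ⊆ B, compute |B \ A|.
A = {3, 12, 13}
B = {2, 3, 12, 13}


Set A = {3, 12, 13}, |A| = 3
Set B = {2, 3, 12, 13}, |B| = 4
Since A ⊆ B: B \ A = {2}
|B| - |A| = 4 - 3 = 1

1


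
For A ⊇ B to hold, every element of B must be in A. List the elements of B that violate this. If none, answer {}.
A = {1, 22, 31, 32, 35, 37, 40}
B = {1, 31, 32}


Set A = {1, 22, 31, 32, 35, 37, 40}
Set B = {1, 31, 32}
Check each element of B against A:
1 ∈ A, 31 ∈ A, 32 ∈ A
Elements of B not in A: {}

{}


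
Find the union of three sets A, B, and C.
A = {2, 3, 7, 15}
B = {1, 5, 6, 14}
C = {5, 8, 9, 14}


Set A = {2, 3, 7, 15}
Set B = {1, 5, 6, 14}
Set C = {5, 8, 9, 14}
First, A ∪ B = {1, 2, 3, 5, 6, 7, 14, 15}
Then, (A ∪ B) ∪ C = {1, 2, 3, 5, 6, 7, 8, 9, 14, 15}

{1, 2, 3, 5, 6, 7, 8, 9, 14, 15}


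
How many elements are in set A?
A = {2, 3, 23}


Set A = {2, 3, 23}
Listing elements: 2, 3, 23
Counting: 3 elements
|A| = 3

3


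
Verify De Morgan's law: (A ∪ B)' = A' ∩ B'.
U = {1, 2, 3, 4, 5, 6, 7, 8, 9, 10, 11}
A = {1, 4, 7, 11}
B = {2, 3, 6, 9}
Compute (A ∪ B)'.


U = {1, 2, 3, 4, 5, 6, 7, 8, 9, 10, 11}
A = {1, 4, 7, 11}, B = {2, 3, 6, 9}
A ∪ B = {1, 2, 3, 4, 6, 7, 9, 11}
(A ∪ B)' = U \ (A ∪ B) = {5, 8, 10}
Verification via A' ∩ B': A' = {2, 3, 5, 6, 8, 9, 10}, B' = {1, 4, 5, 7, 8, 10, 11}
A' ∩ B' = {5, 8, 10} ✓

{5, 8, 10}


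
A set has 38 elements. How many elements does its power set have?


The set has 38 elements.
The power set contains all possible subsets.
|P(A)| = 2^|A| = 2^38 = 274877906944

274877906944


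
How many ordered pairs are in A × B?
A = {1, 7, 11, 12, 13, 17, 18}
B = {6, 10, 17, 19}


Set A = {1, 7, 11, 12, 13, 17, 18} has 7 elements.
Set B = {6, 10, 17, 19} has 4 elements.
|A × B| = |A| × |B| = 7 × 4 = 28

28
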